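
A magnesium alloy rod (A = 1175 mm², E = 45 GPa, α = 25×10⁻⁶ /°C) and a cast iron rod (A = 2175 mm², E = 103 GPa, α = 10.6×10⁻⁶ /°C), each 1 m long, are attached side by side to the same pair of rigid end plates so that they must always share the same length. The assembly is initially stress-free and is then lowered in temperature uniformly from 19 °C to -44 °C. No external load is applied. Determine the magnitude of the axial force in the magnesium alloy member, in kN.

P ≈ 38.8 kN (tensile in the magnesium alloy)

Both members must finish at the same length. With the larger α, the magnesium alloy tends to over-contract; the plates restrain it, putting the magnesium alloy in tension and the cast iron in compression. With no external load the two internal forces are equal and opposite, magnitude P.
Setting the final lengths equal and cancelling L: (α₁ − α₂)ΔT = P/(A₁E₁) + P/(A₂E₂).
|α₁ − α₂|·ΔT = 14.4×10⁻⁶ × 63 = 0.0009072.
1/(A₁E₁) + 1/(A₂E₂) = 1/(1175×45×10³) + 1/(2175×103×10³) = 2.338×10⁻⁸ N⁻¹.
P = 0.0009072 / 2.338×10⁻⁸ = 38810 N = 38.81 kN.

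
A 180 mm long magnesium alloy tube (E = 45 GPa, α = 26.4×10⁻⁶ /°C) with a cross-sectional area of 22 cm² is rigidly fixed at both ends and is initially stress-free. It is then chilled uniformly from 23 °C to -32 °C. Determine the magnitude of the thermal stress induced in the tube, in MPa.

σ ≈ 65.3 MPa (tensile)

Because both ends are immovable the net strain is zero, and the suppressed thermal strain is αΔT = 26.4×10⁻⁶ × 55 = 1452×10⁻⁶.
The stress required to suppress this strain is σ = Eε = 45×10³ × 1452×10⁻⁶ = 65.34 MPa, tensile since the tube is trying to contract.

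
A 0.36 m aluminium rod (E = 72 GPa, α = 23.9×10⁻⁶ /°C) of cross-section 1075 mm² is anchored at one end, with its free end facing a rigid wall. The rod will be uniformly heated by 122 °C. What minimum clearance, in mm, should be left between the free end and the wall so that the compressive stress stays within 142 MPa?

g ≈ 0.34 mm

With no wall the rod would lengthen by αΔT L = 23.9×10⁻⁶ × 122 × 360 = 1.05 mm.
A stress of 142 MPa corresponds to the wall pushing the rod back by σL/E = 142×360/(72×10³) = 0.71 mm.
So the gap has to take up the difference, g_min = δ_free − σL/E = 1.05 − 0.71 = 0.3397 mm.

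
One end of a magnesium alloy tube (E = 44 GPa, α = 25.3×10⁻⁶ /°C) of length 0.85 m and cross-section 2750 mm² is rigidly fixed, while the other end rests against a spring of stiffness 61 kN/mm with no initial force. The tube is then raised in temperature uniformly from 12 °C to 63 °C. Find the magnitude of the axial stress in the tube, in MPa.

σ ≈ 17 MPa (compressive)

If the spring were absent the tube would lengthen by αΔT L = 25.3×10⁻⁶ × 51 × 850 = 1.097 mm.
Let P be the compressive force at the spring. The tube shortens elastically by PL/(AE) and the spring compresses by P/k; together these equal δ_free.
So P = δ_free / [L/(AE) + 1/k] = 1.097 / [ 850/(2750×44×10³) + 1/(61×10³) ].
P = 1.097 / 2.342×10⁻⁵ = 46830 N.
σ = P/A = 46830/2750 = 17.03 MPa.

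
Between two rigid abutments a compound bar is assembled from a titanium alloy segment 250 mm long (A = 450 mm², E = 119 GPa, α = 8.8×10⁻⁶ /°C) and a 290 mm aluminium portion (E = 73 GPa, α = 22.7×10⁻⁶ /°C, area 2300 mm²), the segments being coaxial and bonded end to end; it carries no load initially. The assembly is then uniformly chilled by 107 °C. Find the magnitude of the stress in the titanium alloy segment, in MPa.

Free thermal contraction of the whole bar: Σ αᵢΔT Lᵢ = 8.8×10⁻⁶×107×250 + 22.7×10⁻⁶×107×290 = 0.9398 mm.
Since the ends are fixed, an axial force P builds up, equal in every segment, with P · Σ Lᵢ/(AᵢEᵢ) = δ_free.
Σ Lᵢ/(AᵢEᵢ) = 250/(450×119×10³) + 290/(2300×73×10³) = 6.396×10⁻⁶ mm/N.
Hence P = δ_free / Σ(L/AE) = 0.9398/6.396×10⁻⁶ = 146.9 kN (tensile).
σ_{titanium alloy} = P / A = 146900 / 450 = 326.5 MPa.

σ ≈ 327 MPa (tensile)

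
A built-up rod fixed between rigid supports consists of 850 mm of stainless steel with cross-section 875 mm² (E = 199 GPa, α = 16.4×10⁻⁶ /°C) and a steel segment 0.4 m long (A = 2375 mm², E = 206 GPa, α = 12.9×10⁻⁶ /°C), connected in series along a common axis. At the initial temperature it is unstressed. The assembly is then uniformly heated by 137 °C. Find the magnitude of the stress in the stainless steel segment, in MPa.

With the walls removed the bar would change length by δ_free = Σ αᵢΔT Lᵢ = 16.4×10⁻⁶×137×850 + 12.9×10⁻⁶×137×400 = 2.617 mm.
The walls prevent any net length change, so an axial force P (same in every segment) develops. Compatibility: P · Σ Lᵢ/(AᵢEᵢ) = δ_free.
Σ Lᵢ/(AᵢEᵢ) = 850/(875×199×10³) + 400/(2375×206×10³) = 5.699×10⁻⁶ mm/N.
So P = 2.617 / 5.699×10⁻⁶ = 459.1 kN, compressive.
σ_{stainless steel} = P / A = 459100 / 875 = 524.7 MPa.

σ ≈ 525 MPa (compressive)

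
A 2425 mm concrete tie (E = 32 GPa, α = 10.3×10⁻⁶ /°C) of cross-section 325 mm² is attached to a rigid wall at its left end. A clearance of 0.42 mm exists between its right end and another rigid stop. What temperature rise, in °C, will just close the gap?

Contact occurs when the free expansion equals the gap: αΔT L = 0.42 mm.
So ΔT = g/(αL) = 0.42/(10.3×10⁻⁶ × 2425) = 16.82 °C.

ΔT ≈ 16.8 °C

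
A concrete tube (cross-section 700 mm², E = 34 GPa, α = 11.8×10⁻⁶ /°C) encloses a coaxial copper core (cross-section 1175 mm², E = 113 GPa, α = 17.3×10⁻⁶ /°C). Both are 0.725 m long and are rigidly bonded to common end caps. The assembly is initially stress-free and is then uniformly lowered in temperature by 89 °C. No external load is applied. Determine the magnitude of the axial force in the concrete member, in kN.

Both members must finish at the same length. With the larger α, the copper tends to over-contract; the plates restrain it, putting the copper in tension and the concrete in compression. With no external load the two internal forces are equal and opposite, magnitude P.
Compatibility of the two members (thermal + elastic change equal): (α₁ − α₂)ΔT = P·[1/(A₁E₁) + 1/(A₂E₂)].
|α₁ − α₂|·ΔT = 5.5×10⁻⁶ × 89 = 0.0004895.
1/(A₁E₁) + 1/(A₂E₂) = 1/(700×34×10³) + 1/(1175×113×10³) = 4.955×10⁻⁸ N⁻¹.
So P = 0.0004895 / 4.955×10⁻⁸ = 9.879 kN.

P ≈ 9.88 kN (compressive in the concrete)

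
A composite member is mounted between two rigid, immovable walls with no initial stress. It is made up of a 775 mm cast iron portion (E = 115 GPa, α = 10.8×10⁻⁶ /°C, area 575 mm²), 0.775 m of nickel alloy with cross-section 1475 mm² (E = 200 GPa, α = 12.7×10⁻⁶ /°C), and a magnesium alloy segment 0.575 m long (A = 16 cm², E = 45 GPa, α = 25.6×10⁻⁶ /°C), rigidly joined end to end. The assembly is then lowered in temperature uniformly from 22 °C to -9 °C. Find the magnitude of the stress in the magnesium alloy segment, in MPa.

Free thermal contraction of the whole bar: Σ αᵢΔT Lᵢ = 10.8×10⁻⁶×31×775 + 12.7×10⁻⁶×31×775 + 25.6×10⁻⁶×31×575 = 1.021 mm.
The rigid supports impose zero overall length change; the single axial force P common to all segments must satisfy P Σ Lᵢ/(AᵢEᵢ) = δ_free.
The series flexibility is Σ Lᵢ/(AᵢEᵢ) = 775/(575×115×10³) + 775/(1475×200×10³) + 575/(1600×45×10³) = 2.233×10⁻⁵ mm/N.
So P = 1.021 / 2.233×10⁻⁵ = 45.71 kN, tensile.
σ_{magnesium alloy} = P / A = 45710 / 1600 = 28.57 MPa.

σ ≈ 28.6 MPa (tensile)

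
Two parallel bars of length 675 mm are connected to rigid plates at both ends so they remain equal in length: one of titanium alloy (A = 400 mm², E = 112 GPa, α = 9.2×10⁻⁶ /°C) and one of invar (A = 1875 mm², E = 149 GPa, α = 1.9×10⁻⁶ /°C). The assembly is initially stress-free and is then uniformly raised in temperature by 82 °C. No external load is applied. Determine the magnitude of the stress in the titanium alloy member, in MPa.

σ ≈ 57.8 MPa (compressive)

The titanium alloy has the larger α, so on heating it would change length more than the invar if both were free. The rigid plates force a common final length, so the titanium alloy is put into compression and the invar into tension, with equal and opposite forces P (no external load).
Equating the net (thermal + elastic) strains gives |α₁ − α₂|·ΔT = P·[1/(A₁E₁) + 1/(A₂E₂)].
|α₁ − α₂|·ΔT = 7.3×10⁻⁶ × 82 = 0.0005986.
1/(A₁E₁) + 1/(A₂E₂) = 1/(400×112×10³) + 1/(1875×149×10³) = 2.59×10⁻⁸ N⁻¹.
P = 0.0005986 / 2.59×10⁻⁸ = 23110 N = 23.11 kN.
σ_{titanium alloy} = P/A₁ = 23110/400 = 57.78 MPa, compressive.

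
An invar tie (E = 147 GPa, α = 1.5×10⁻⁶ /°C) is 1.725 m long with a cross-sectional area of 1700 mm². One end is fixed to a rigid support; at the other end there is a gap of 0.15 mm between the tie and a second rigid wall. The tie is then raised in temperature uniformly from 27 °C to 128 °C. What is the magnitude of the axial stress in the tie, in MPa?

σ ≈ 9.49 MPa (compressive)

Free thermal elongation = αΔT L = 1.5×10⁻⁶ × 101 × 1725 = 0.2613 mm.
This exceeds the 0.15 mm gap, so the wall pushes back. The portion of expansion that must be recovered elastically is δ_free − gap = 0.2613 − 0.15 = 0.1113 mm.
That suppressed elongation corresponds to σ = E·Δ/L = 147×10³ × 0.1113/1725 = 9.488 MPa.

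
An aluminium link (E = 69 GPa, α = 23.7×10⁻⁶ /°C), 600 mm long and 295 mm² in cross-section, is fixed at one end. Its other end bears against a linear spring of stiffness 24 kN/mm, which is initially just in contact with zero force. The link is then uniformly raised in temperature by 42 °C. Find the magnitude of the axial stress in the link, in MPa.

If the spring were absent the link would lengthen by αΔT L = 23.7×10⁻⁶ × 42 × 600 = 0.5972 mm.
With a force P in the spring, the elastic change of the link is PL/(AE) and that of the spring is P/k; compatibility requires their sum to equal δ_free.
P [ L/(AE) + 1/k ] = δ_free → P [ 600/(295×69×10³) + 1/(24×10³) ] = 0.5972.
P = 0.5972 / 7.114×10⁻⁵ = 8395 N.
σ = P/A = 8395/295 = 28.46 MPa.

σ ≈ 28.5 MPa (compressive)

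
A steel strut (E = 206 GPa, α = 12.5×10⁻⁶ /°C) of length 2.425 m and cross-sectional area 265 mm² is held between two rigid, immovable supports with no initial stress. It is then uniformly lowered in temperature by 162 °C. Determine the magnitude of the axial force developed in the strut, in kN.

P ≈ 111 kN (tensile)

The ends cannot move, so σ = EαΔT = 206×10³ × 12.5×10⁻⁶ × 162 = 417.1 MPa.
P = AEαΔT = 265 × 206×10³ × 12.5×10⁻⁶ × 162 = 110.5 kN (tensile).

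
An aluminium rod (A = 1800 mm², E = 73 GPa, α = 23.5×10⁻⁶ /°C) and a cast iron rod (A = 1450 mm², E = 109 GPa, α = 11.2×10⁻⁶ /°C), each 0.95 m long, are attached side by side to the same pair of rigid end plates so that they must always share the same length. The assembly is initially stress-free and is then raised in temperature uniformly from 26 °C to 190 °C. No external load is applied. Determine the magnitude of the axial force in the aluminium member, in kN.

The aluminium has the larger α, so on heating it would change length more than the cast iron if both were free. The rigid plates force a common final length, so the aluminium is put into compression and the cast iron into tension, with equal and opposite forces P (no external load).
Compatibility of the two members (thermal + elastic change equal): (α₁ − α₂)ΔT = P·[1/(A₁E₁) + 1/(A₂E₂)].
|α₁ − α₂|·ΔT = 12.3×10⁻⁶ × 164 = 0.002017.
1/(A₁E₁) + 1/(A₂E₂) = 1/(1800×73×10³) + 1/(1450×109×10³) = 1.394×10⁻⁸ N⁻¹.
So P = 0.002017 / 1.394×10⁻⁸ = 144.7 kN.

P ≈ 145 kN (compressive in the aluminium)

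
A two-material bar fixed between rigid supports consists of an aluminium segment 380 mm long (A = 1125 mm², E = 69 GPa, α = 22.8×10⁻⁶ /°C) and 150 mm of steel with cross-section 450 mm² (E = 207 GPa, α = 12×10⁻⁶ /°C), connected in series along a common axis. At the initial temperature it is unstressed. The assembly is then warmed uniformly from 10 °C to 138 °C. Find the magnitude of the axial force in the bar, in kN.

Free thermal expansion of the whole bar: Σ αᵢΔT Lᵢ = 22.8×10⁻⁶×128×380 + 12×10⁻⁶×128×150 = 1.339 mm.
The walls prevent any net length change, so an axial force P (same in every segment) develops. Compatibility: P · Σ Lᵢ/(AᵢEᵢ) = δ_free.
The series flexibility is Σ Lᵢ/(AᵢEᵢ) = 380/(1125×69×10³) + 150/(450×207×10³) = 6.506×10⁻⁶ mm/N.
P = 1.339 / 6.506×10⁻⁶ = 205900 N = 205.9 kN, compressive.

P ≈ 206 kN (compressive)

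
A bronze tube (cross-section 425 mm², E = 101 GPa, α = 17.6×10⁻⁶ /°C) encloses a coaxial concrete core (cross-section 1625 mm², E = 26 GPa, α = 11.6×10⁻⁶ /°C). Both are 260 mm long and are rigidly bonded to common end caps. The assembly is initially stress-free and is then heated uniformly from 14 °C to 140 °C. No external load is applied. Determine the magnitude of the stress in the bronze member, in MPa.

Equilibrium of a rigid end plate with no external load gives equal and opposite internal forces ±P in the two members. Since α_{bronze} > α_{concrete}, heating drives the bronze into compression and the concrete into tension.
Compatibility of the two members (thermal + elastic change equal): (α₁ − α₂)ΔT = P·[1/(A₁E₁) + 1/(A₂E₂)].
|α₁ − α₂|·ΔT = 6×10⁻⁶ × 126 = 0.000756.
1/(A₁E₁) + 1/(A₂E₂) = 1/(425×101×10³) + 1/(1625×26×10³) = 4.697×10⁻⁸ N⁻¹.
P = 0.000756 / 4.697×10⁻⁸ = 16100 N = 16.1 kN.
σ_{bronze} = P/A₁ = 16100/425 = 37.88 MPa, compressive.

σ ≈ 37.9 MPa (compressive)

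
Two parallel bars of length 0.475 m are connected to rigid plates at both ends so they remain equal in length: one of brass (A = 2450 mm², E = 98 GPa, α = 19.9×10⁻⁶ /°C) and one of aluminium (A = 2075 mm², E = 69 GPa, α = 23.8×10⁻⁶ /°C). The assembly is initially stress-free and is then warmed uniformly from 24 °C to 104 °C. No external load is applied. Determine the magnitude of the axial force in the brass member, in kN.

P ≈ 28 kN (tensile in the brass)

Both members must finish at the same length. With the larger α, the aluminium tends to over-expand; the plates restrain it, putting the aluminium in compression and the brass in tension. With no external load the two internal forces are equal and opposite, magnitude P.
Compatibility of the two members (thermal + elastic change equal): (α₁ − α₂)ΔT = P·[1/(A₁E₁) + 1/(A₂E₂)].
|α₁ − α₂|·ΔT = 3.9×10⁻⁶ × 80 = 0.000312.
1/(A₁E₁) + 1/(A₂E₂) = 1/(2450×98×10³) + 1/(2075×69×10³) = 1.115×10⁻⁸ N⁻¹.
P = 0.000312 / 1.115×10⁻⁸ = 27980 N = 27.98 kN.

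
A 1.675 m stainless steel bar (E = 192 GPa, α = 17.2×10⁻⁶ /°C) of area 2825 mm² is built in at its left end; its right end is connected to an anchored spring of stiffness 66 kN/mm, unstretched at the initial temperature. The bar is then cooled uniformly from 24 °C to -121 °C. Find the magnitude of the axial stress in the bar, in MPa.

σ ≈ 81.1 MPa (tensile)

Free thermal contraction: δ_free = αΔT L = 17.2×10⁻⁶ × 145 × 1675 = 4.177 mm.
With a force P in the spring, the elastic change of the bar is PL/(AE) and that of the spring is P/k; compatibility requires their sum to equal δ_free.
So P = δ_free / [L/(AE) + 1/k] = 4.177 / [ 1675/(2825×192×10³) + 1/(66×10³) ].
P = 4.177 / 1.824×10⁻⁵ = 229000 N.
σ = P/A = 229000/2825 = 81.07 MPa.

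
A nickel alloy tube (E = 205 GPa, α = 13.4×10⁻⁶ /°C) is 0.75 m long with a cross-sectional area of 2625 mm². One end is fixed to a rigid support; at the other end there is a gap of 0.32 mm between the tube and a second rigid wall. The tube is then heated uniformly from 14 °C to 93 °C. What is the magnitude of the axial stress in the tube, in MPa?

σ ≈ 130 MPa (compressive)

Unrestrained expansion: δ_free = αΔT L = 13.4×10⁻⁶ × 79 × 750 = 0.794 mm.
The gap closes (δ_free > 0.32 mm) and the wall then resists a further 0.794 − 0.32 = 0.474 mm of expansion.
Compatibility: PL/(AE) = 0.474 mm, so σ = P/A = E × (0.474/750) = 129.5 MPa.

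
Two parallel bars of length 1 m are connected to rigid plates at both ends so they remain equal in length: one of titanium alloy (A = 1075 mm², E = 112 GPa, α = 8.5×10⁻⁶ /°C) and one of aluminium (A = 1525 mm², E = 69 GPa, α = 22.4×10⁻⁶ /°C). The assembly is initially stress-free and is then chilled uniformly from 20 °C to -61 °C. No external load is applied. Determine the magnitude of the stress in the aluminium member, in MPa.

σ ≈ 41.5 MPa (tensile)

Equilibrium of a rigid end plate with no external load gives equal and opposite internal forces ±P in the two members. Since α_{aluminium} > α_{titanium alloy}, cooling drives the aluminium into tension and the titanium alloy into compression.
Equating the net (thermal + elastic) strains gives |α₁ − α₂|·ΔT = P·[1/(A₁E₁) + 1/(A₂E₂)].
|α₁ − α₂|·ΔT = 13.9×10⁻⁶ × 81 = 0.001126.
1/(A₁E₁) + 1/(A₂E₂) = 1/(1075×112×10³) + 1/(1525×69×10³) = 1.781×10⁻⁸ N⁻¹.
P = 0.001126 / 1.781×10⁻⁸ = 63220 N = 63.22 kN.
σ_{aluminium} = P/A₂ = 63220/1525 = 41.46 MPa, tensile.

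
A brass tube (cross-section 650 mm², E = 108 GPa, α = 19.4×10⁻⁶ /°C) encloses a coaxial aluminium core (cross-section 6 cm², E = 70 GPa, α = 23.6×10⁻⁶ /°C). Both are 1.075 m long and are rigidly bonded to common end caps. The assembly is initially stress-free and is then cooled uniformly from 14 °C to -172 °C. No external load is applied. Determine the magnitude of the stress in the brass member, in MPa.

The aluminium has the larger α, so on cooling it would change length more than the brass if both were free. The rigid plates force a common final length, so the aluminium is put into tension and the brass into compression, with equal and opposite forces P (no external load).
Equating the net (thermal + elastic) strains gives |α₁ − α₂|·ΔT = P·[1/(A₁E₁) + 1/(A₂E₂)].
|α₁ − α₂|·ΔT = 4.2×10⁻⁶ × 186 = 0.0007812.
1/(A₁E₁) + 1/(A₂E₂) = 1/(650×108×10³) + 1/(600×70×10³) = 3.805×10⁻⁸ N⁻¹.
So P = 0.0007812 / 3.805×10⁻⁸ = 20.53 kN.
σ_{brass} = P/A₁ = 20530/650 = 31.58 MPa, compressive.

σ ≈ 31.6 MPa (compressive)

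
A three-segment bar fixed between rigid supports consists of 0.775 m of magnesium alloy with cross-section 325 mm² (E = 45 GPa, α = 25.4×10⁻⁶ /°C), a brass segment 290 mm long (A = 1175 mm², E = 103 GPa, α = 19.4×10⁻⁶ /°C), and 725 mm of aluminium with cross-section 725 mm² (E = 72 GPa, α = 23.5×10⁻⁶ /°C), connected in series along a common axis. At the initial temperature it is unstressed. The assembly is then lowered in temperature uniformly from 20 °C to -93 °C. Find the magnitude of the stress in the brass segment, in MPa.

σ ≈ 58.8 MPa (tensile)

If the supports were absent, the total length change would be Σ αᵢΔT Lᵢ = 25.4×10⁻⁶×113×775 + 19.4×10⁻⁶×113×290 + 23.5×10⁻⁶×113×725 = 4.785 mm.
The rigid supports impose zero overall length change; the single axial force P common to all segments must satisfy P Σ Lᵢ/(AᵢEᵢ) = δ_free.
Σ Lᵢ/(AᵢEᵢ) = 775/(325×45×10³) + 290/(1175×103×10³) + 725/(725×72×10³) = 6.928×10⁻⁵ mm/N.
So P = 4.785 / 6.928×10⁻⁵ = 69.08 kN, tensile.
σ_{brass} = P / A = 69080 / 1175 = 58.79 MPa.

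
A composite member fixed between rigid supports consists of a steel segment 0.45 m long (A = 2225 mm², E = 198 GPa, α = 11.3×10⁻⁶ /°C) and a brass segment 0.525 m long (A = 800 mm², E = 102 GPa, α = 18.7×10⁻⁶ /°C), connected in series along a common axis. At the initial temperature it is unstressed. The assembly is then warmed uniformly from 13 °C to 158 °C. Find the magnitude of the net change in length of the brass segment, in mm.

If the supports were absent, the total length change would be Σ αᵢΔT Lᵢ = 11.3×10⁻⁶×145×450 + 18.7×10⁻⁶×145×525 = 2.161 mm.
The rigid supports impose zero overall length change; the single axial force P common to all segments must satisfy P Σ Lᵢ/(AᵢEᵢ) = δ_free.
Σ Lᵢ/(AᵢEᵢ) = 450/(2225×198×10³) + 525/(800×102×10³) = 7.455×10⁻⁶ mm/N.
P = 2.161 / 7.455×10⁻⁶ = 289800 N = 289.8 kN, compressive.
For the brass segment, free thermal change = 18.7×10⁻⁶×145×525 = 1.424 mm and elastic change from P = 289800×525/(800×102×10³) = 1.865 mm; these oppose, so the net change is 0.441 mm (segment shortens).

|ΔL| ≈ 0.441 mm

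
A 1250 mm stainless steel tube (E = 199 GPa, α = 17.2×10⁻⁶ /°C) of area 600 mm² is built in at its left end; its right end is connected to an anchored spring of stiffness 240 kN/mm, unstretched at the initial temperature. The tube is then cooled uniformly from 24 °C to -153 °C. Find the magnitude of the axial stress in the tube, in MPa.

σ ≈ 433 MPa (tensile)

If the spring were absent the tube would shorten by αΔT L = 17.2×10⁻⁶ × 177 × 1250 = 3.805 mm.
Let P be the tensile force in the spring. The tube extends elastically by PL/(AE) and the spring stretches by P/k; together these equal δ_free.
So P = δ_free / [L/(AE) + 1/k] = 3.805 / [ 1250/(600×199×10³) + 1/(240×10³) ].
P = 3.805 / 1.464×10⁻⁵ = 260000 N.
σ = P/A = 260000/600 = 433.4 MPa.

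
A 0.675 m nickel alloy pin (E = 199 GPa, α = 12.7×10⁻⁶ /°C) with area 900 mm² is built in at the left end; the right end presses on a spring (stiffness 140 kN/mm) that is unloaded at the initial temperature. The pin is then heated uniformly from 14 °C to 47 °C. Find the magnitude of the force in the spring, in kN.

If the spring were absent the pin would lengthen by αΔT L = 12.7×10⁻⁶ × 33 × 675 = 0.2829 mm.
Let P be the compressive force at the spring. The pin shortens elastically by PL/(AE) and the spring compresses by P/k; together these equal δ_free.
P [ L/(AE) + 1/k ] = δ_free → P [ 675/(900×199×10³) + 1/(140×10³) ] = 0.2829.
P = 0.2829 / 1.091×10⁻⁵ = 25930 N.

P ≈ 25.9 kN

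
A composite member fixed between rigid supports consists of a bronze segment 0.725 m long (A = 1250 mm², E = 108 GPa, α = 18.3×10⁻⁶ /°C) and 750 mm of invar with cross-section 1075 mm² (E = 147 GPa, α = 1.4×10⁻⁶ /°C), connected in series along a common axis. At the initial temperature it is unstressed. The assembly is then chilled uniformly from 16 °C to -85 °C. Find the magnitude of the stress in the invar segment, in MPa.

If the supports were absent, the total length change would be Σ αᵢΔT Lᵢ = 18.3×10⁻⁶×101×725 + 1.4×10⁻⁶×101×750 = 1.446 mm.
The walls prevent any net length change, so an axial force P (same in every segment) develops. Compatibility: P · Σ Lᵢ/(AᵢEᵢ) = δ_free.
Σ Lᵢ/(AᵢEᵢ) = 725/(1250×108×10³) + 750/(1075×147×10³) = 1.012×10⁻⁵ mm/N.
P = 1.446 / 1.012×10⁻⁵ = 142900 N = 142.9 kN, tensile.
σ_{invar} = P / A = 142900 / 1075 = 133 MPa.

σ ≈ 133 MPa (tensile)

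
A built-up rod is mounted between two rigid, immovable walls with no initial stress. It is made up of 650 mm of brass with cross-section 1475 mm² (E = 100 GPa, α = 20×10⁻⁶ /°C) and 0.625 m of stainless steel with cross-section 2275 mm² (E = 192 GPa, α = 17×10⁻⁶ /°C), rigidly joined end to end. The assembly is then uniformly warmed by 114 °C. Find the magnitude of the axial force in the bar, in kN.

If the supports were absent, the total length change would be Σ αᵢΔT Lᵢ = 20×10⁻⁶×114×650 + 17×10⁻⁶×114×625 = 2.693 mm.
Since the ends are fixed, an axial force P builds up, equal in every segment, with P · Σ Lᵢ/(AᵢEᵢ) = δ_free.
The series flexibility is Σ Lᵢ/(AᵢEᵢ) = 650/(1475×100×10³) + 625/(2275×192×10³) = 5.838×10⁻⁶ mm/N.
P = 2.693 / 5.838×10⁻⁶ = 461400 N = 461.4 kN, compressive.

P ≈ 461 kN (compressive)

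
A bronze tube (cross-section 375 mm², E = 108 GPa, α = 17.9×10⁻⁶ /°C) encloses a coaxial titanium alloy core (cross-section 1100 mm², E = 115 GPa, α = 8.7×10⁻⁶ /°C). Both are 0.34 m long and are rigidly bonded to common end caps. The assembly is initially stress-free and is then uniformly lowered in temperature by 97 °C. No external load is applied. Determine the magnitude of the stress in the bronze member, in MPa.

Equilibrium of a rigid end plate with no external load gives equal and opposite internal forces ±P in the two members. Since α_{bronze} > α_{titanium alloy}, cooling drives the bronze into tension and the titanium alloy into compression.
Setting the final lengths equal and cancelling L: (α₁ − α₂)ΔT = P/(A₁E₁) + P/(A₂E₂).
|α₁ − α₂|·ΔT = 9.2×10⁻⁶ × 97 = 0.0008924.
1/(A₁E₁) + 1/(A₂E₂) = 1/(375×108×10³) + 1/(1100×115×10³) = 3.26×10⁻⁸ N⁻¹.
So P = 0.0008924 / 3.26×10⁻⁸ = 27.38 kN.
σ_{bronze} = P/A₁ = 27380/375 = 73.01 MPa, tensile.

σ ≈ 73 MPa (tensile)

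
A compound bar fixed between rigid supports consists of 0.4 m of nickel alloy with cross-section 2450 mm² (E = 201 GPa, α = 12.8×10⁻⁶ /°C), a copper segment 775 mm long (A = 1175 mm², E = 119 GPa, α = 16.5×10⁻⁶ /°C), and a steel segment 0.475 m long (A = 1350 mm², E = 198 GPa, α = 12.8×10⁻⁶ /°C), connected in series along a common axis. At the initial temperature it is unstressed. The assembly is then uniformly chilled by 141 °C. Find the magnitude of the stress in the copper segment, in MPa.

Free thermal contraction of the whole bar: Σ αᵢΔT Lᵢ = 12.8×10⁻⁶×141×400 + 16.5×10⁻⁶×141×775 + 12.8×10⁻⁶×141×475 = 3.382 mm.
The walls prevent any net length change, so an axial force P (same in every segment) develops. Compatibility: P · Σ Lᵢ/(AᵢEᵢ) = δ_free.
The series flexibility is Σ Lᵢ/(AᵢEᵢ) = 400/(2450×201×10³) + 775/(1175×119×10³) + 475/(1350×198×10³) = 8.132×10⁻⁶ mm/N.
P = 3.382 / 8.132×10⁻⁶ = 415900 N = 415.9 kN, tensile.
σ_{copper} = P / A = 415900 / 1175 = 354 MPa.

σ ≈ 354 MPa (tensile)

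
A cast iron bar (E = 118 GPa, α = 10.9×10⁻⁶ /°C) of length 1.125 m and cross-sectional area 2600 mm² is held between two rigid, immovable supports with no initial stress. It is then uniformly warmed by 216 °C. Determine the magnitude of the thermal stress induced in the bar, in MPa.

Because both ends are immovable the net strain is zero, and the suppressed thermal strain is αΔT = 10.9×10⁻⁶ × 216 = 2354.4×10⁻⁶.
The stress required to suppress this strain is σ = Eε = 118×10³ × 2354.4×10⁻⁶ = 277.8 MPa, compressive since the bar is trying to expand.

σ ≈ 278 MPa (compressive)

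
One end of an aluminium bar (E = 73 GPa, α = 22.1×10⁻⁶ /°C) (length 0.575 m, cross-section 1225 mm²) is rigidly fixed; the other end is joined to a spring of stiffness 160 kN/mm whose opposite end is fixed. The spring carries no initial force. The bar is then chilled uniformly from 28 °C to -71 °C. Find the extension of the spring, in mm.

Free thermal contraction: δ_free = αΔT L = 22.1×10⁻⁶ × 99 × 575 = 1.258 mm.
With a force P in the spring, the elastic change of the bar is PL/(AE) and that of the spring is P/k; compatibility requires their sum to equal δ_free.
So P = δ_free / [L/(AE) + 1/k] = 1.258 / [ 575/(1225×73×10³) + 1/(160×10³) ].
P = 1.258 / 1.268×10⁻⁵ = 99210 N.
Spring extension = P/k = 99210/(160×10³) = 0.6201 mm.

δ ≈ 0.62 mm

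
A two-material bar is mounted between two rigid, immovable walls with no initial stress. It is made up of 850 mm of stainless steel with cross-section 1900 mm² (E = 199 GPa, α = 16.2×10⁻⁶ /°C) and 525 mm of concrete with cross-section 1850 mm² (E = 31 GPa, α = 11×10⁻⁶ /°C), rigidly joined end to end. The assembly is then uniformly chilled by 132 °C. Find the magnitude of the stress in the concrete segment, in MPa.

If the supports were absent, the total length change would be Σ αᵢΔT Lᵢ = 16.2×10⁻⁶×132×850 + 11×10⁻⁶×132×525 = 2.58 mm.
The walls prevent any net length change, so an axial force P (same in every segment) develops. Compatibility: P · Σ Lᵢ/(AᵢEᵢ) = δ_free.
Σ Lᵢ/(AᵢEᵢ) = 850/(1900×199×10³) + 525/(1850×31×10³) = 1.14×10⁻⁵ mm/N.
So P = 2.58 / 1.14×10⁻⁵ = 226.3 kN, tensile.
σ_{concrete} = P / A = 226300 / 1850 = 122.3 MPa.

σ ≈ 122 MPa (tensile)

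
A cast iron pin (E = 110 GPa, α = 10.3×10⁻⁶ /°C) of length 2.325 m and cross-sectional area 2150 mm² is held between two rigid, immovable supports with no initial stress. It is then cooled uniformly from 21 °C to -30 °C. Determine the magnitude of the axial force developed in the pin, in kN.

The ends cannot move, so σ = EαΔT = 110×10³ × 10.3×10⁻⁶ × 51 = 57.78 MPa.
Then P = σA = 57.78 × 2150 mm² = 124.2 kN, tensile.

P ≈ 124 kN (tensile)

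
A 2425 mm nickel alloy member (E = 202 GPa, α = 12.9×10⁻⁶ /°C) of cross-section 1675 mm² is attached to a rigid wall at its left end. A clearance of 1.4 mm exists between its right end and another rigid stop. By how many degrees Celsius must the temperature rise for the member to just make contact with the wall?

ΔT ≈ 44.8 °C

Contact occurs when the free expansion equals the gap: αΔT L = 1.4 mm.
ΔT = 1.4 / (12.9×10⁻⁶ × 2425) = 44.75 °C.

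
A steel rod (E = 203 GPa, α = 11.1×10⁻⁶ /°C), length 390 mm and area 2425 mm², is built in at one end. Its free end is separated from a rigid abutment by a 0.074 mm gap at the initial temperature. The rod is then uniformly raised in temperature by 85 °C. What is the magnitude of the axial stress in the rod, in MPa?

σ ≈ 153 MPa (compressive)

Free thermal elongation = αΔT L = 11.1×10⁻⁶ × 85 × 390 = 0.368 mm.
After closing the 0.074 mm clearance, 0.368 − 0.074 = 0.294 mm of expansion remains to be suppressed by the wall.
That suppressed elongation corresponds to σ = E·Δ/L = 203×10³ × 0.294/390 = 153 MPa.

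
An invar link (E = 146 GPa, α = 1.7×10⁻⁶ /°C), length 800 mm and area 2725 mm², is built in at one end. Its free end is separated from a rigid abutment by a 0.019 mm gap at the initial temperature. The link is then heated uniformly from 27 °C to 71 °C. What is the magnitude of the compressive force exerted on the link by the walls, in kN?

Free thermal elongation = αΔT L = 1.7×10⁻⁶ × 44 × 800 = 0.05984 mm.
The gap closes (δ_free > 0.019 mm) and the wall then resists a further 0.05984 − 0.019 = 0.04084 mm of expansion.
So σ = E(δ_free − g)/L = 146×10³ × 0.04084/800 = 7.453 MPa.
P = σA = 7.453 × 2725 = 20.31 kN.

P ≈ 20.3 kN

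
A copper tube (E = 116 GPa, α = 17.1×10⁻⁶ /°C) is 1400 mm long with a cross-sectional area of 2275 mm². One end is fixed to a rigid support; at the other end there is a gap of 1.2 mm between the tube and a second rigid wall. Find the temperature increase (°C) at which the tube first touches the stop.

The gap closes when αΔT L = 1.2 mm, since the tube is still unstressed at that instant.
So ΔT = g/(αL) = 1.2/(17.1×10⁻⁶ × 1400) = 50.13 °C.

ΔT ≈ 50.1 °C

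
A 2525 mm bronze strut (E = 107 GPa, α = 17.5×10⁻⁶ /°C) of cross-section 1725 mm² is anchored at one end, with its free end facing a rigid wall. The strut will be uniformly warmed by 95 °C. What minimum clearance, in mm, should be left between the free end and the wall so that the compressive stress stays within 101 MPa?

Free expansion if unrestrained: δ_free = αΔT L = 17.5×10⁻⁶ × 95 × 2525 = 4.198 mm.
A stress of 101 MPa corresponds to the wall pushing the strut back by σL/E = 101×2525/(107×10³) = 2.383 mm.
So the gap has to take up the difference, g_min = δ_free − σL/E = 4.198 − 2.383 = 1.814 mm.

g ≈ 1.81 mm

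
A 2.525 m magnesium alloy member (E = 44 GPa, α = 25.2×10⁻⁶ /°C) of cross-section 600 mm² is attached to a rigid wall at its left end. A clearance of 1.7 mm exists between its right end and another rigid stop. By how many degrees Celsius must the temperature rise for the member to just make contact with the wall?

ΔT ≈ 26.7 °C

The gap closes when αΔT L = 1.7 mm, since the member is still unstressed at that instant.
ΔT = 1.7 / (25.2×10⁻⁶ × 2525) = 26.72 °C.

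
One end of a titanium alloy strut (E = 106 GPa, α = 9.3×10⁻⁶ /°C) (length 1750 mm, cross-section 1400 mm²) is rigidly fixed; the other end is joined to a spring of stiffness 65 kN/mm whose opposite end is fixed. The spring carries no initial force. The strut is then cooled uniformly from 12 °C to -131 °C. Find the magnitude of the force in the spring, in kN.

Free thermal contraction: δ_free = αΔT L = 9.3×10⁻⁶ × 143 × 1750 = 2.327 mm.
Let P be the tensile force in the spring. The strut extends elastically by PL/(AE) and the spring stretches by P/k; together these equal δ_free.
So P = δ_free / [L/(AE) + 1/k] = 2.327 / [ 1750/(1400×106×10³) + 1/(65×10³) ].
P = 2.327 / 2.718×10⁻⁵ = 85640 N.

P ≈ 85.6 kN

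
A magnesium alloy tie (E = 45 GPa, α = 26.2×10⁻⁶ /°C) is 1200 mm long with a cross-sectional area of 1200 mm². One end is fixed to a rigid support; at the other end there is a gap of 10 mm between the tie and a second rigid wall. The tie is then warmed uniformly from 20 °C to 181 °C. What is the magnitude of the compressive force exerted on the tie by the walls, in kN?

P ≈ 0 kN

Free thermal elongation = αΔT L = 26.2×10⁻⁶ × 161 × 1200 = 5.062 mm.
Since δ_free = 5.06 mm is less than the 10 mm gap, the tie never touches the wall. No axial force develops.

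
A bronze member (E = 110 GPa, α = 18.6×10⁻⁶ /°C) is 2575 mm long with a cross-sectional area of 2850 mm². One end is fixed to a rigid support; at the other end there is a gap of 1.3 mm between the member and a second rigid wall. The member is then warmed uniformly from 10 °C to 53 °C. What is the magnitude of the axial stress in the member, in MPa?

Free thermal elongation = αΔT L = 18.6×10⁻⁶ × 43 × 2575 = 2.059 mm.
This exceeds the 1.3 mm gap, so the wall pushes back. The portion of expansion that must be recovered elastically is δ_free − gap = 2.059 − 1.3 = 0.7595 mm.
So σ = E(δ_free − g)/L = 110×10³ × 0.7595/2575 = 32.44 MPa.

σ ≈ 32.4 MPa (compressive)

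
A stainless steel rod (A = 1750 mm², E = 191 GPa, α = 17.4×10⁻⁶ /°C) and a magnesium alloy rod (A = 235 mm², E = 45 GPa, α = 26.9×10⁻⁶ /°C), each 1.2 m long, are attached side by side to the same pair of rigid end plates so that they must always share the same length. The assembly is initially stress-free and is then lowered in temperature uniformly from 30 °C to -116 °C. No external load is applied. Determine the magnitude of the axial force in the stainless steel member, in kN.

The magnesium alloy has the larger α, so on cooling it would change length more than the stainless steel if both were free. The rigid plates force a common final length, so the magnesium alloy is put into tension and the stainless steel into compression, with equal and opposite forces P (no external load).
Compatibility of the two members (thermal + elastic change equal): (α₁ − α₂)ΔT = P·[1/(A₁E₁) + 1/(A₂E₂)].
|α₁ − α₂|·ΔT = 9.5×10⁻⁶ × 146 = 0.001387.
1/(A₁E₁) + 1/(A₂E₂) = 1/(1750×191×10³) + 1/(235×45×10³) = 9.755×10⁻⁸ N⁻¹.
So P = 0.001387 / 9.755×10⁻⁸ = 14.22 kN.

P ≈ 14.2 kN (compressive in the stainless steel)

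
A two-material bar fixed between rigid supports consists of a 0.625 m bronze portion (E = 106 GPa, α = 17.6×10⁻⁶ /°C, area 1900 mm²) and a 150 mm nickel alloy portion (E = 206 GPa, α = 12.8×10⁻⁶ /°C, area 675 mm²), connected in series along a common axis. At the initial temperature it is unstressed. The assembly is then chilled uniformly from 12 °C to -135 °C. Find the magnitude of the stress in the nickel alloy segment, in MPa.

With the walls removed the bar would change length by δ_free = Σ αᵢΔT Lᵢ = 17.6×10⁻⁶×147×625 + 12.8×10⁻⁶×147×150 = 1.899 mm.
The rigid supports impose zero overall length change; the single axial force P common to all segments must satisfy P Σ Lᵢ/(AᵢEᵢ) = δ_free.
Σ Lᵢ/(AᵢEᵢ) = 625/(1900×106×10³) + 150/(675×206×10³) = 4.182×10⁻⁶ mm/N.
Hence P = δ_free / Σ(L/AE) = 1.899/4.182×10⁻⁶ = 454.1 kN (tensile).
σ_{nickel alloy} = P / A = 454100 / 675 = 672.8 MPa.

σ ≈ 673 MPa (tensile)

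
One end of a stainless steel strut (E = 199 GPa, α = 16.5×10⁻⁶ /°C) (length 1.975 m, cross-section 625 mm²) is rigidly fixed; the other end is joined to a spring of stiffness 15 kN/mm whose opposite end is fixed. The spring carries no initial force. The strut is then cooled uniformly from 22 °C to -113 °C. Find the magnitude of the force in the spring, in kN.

Free thermal contraction: δ_free = αΔT L = 16.5×10⁻⁶ × 135 × 1975 = 4.399 mm.
Let P be the tensile force in the spring. The strut extends elastically by PL/(AE) and the spring stretches by P/k; together these equal δ_free.
So P = δ_free / [L/(AE) + 1/k] = 4.399 / [ 1975/(625×199×10³) + 1/(15×10³) ].
P = 4.399 / 8.255×10⁻⁵ = 53300 N.

P ≈ 53.3 kN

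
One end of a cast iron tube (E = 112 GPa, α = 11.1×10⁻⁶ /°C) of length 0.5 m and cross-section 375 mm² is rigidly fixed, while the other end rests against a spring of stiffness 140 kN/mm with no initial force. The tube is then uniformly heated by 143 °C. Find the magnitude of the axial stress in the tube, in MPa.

If the spring were absent the tube would lengthen by αΔT L = 11.1×10⁻⁶ × 143 × 500 = 0.7936 mm.
With a force P in the spring, the elastic change of the tube is PL/(AE) and that of the spring is P/k; compatibility requires their sum to equal δ_free.
P [ L/(AE) + 1/k ] = δ_free → P [ 500/(375×112×10³) + 1/(140×10³) ] = 0.7936.
P = 0.7936 / 1.905×10⁻⁵ = 41670 N.
σ = P/A = 41670/375 = 111.1 MPa.

σ ≈ 111 MPa (compressive)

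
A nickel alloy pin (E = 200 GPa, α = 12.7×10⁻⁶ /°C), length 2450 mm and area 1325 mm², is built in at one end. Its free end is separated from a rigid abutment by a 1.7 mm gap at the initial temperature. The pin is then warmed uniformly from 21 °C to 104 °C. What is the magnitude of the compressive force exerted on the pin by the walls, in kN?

P ≈ 95.5 kN

Unrestrained expansion: δ_free = αΔT L = 12.7×10⁻⁶ × 83 × 2450 = 2.583 mm.
This exceeds the 1.7 mm gap, so the wall pushes back. The portion of expansion that must be recovered elastically is δ_free − gap = 2.583 − 1.7 = 0.8825 mm.
That suppressed elongation corresponds to σ = E·Δ/L = 200×10³ × 0.8825/2450 = 72.04 MPa.
P = σA = 72.04 × 1325 = 95.46 kN.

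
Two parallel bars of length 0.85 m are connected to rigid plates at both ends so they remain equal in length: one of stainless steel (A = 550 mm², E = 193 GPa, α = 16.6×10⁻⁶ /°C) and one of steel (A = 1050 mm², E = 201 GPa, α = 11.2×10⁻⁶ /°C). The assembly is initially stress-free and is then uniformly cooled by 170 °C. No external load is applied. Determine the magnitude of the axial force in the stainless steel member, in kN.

P ≈ 64.8 kN (tensile in the stainless steel)

The stainless steel has the larger α, so on cooling it would change length more than the steel if both were free. The rigid plates force a common final length, so the stainless steel is put into tension and the steel into compression, with equal and opposite forces P (no external load).
Compatibility of the two members (thermal + elastic change equal): (α₁ − α₂)ΔT = P·[1/(A₁E₁) + 1/(A₂E₂)].
|α₁ − α₂|·ΔT = 5.4×10⁻⁶ × 170 = 0.000918.
1/(A₁E₁) + 1/(A₂E₂) = 1/(550×193×10³) + 1/(1050×201×10³) = 1.416×10⁻⁸ N⁻¹.
So P = 0.000918 / 1.416×10⁻⁸ = 64.84 kN.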